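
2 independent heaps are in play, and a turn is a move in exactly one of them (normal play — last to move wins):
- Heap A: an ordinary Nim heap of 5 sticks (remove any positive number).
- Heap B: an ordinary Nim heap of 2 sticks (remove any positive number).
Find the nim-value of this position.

7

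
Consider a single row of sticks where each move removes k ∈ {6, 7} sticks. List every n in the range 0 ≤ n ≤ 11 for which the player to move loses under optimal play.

0, 1, 2, 3, 4, 5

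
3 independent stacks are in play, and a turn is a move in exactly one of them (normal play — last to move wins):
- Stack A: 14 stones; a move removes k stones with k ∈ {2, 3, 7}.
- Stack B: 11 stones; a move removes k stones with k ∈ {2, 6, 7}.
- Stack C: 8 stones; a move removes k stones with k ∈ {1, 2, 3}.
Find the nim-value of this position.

3

For stack A, compute g(0), g(1), … with moves {2, 3, 7}:
g(0) = mex{} = 0
g(1) = mex{} = 0
g(2) = mex{0} = 1
g(3) = mex{0} = 1
g(4) = mex{0,1} = 2
g(5) = mex{1} = 0
g(6) = mex{1,2} = 0
g(7) = mex{0,2} = 1
g(8) = mex{0} = 1
g(9) = mex{0,1} = 2
g(10) = mex{1} = 0
g(11) = mex{1,2} = 0
g(12) = mex{0,2} = 1
g(13) = mex{0} = 1
g(14) = mex{0,1} = 2
So g(14) = 2.
For stack B, compute g(0), g(1), … with moves {2, 6, 7}:
g(0) = mex{} = 0
g(1) = mex{} = 0
g(2) = mex{0} = 1
g(3) = mex{0} = 1
g(4) = mex{1} = 0
g(5) = mex{1} = 0
g(6) = mex{0} = 1
g(7) = mex{0} = 1
g(8) = mex{0,1} = 2
g(9) = mex{1} = 0
g(10) = mex{0,1,2} = 3
g(11) = mex{0} = 1
So g(11) = 1.
Grundy values for stack C (subtraction set {1, 2, 3}):
g(0) = mex{} = 0
g(1) = mex{0} = 1
g(2) = mex{0,1} = 2
g(3) = mex{0,1,2} = 3
g(4) = mex{1,2,3} = 0
g(5) = mex{0,2,3} = 1
g(6) = mex{0,1,3} = 2
g(7) = mex{0,1,2} = 3
g(8) = mex{1,2,3} = 0
So g(8) = 0.
By the Sprague-Grundy theorem, the Grundy value of a sum of independent games is the XOR of the component values.
Combined value = 2 ⊕ 1 ⊕ 0 = 3.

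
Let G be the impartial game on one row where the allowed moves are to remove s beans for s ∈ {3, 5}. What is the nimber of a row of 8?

0

Compute g(0), g(1), … for moves {3, 5}:
k:     0  1  2  3  4  5  6  7  8
g(k):  0  0  0  1  1  1  2  2  0
So g(8) = 0.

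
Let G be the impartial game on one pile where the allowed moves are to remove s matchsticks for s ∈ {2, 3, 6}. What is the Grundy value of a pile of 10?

0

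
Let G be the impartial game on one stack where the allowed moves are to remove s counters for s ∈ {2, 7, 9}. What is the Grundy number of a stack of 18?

1

Grundy values for subtraction set {2, 7, 9}:
k:     0  1  2  3  4  5  6  7  8  9 10 11 12 13 14 15 16 17 18
g(k):  0  0  1  1  0  0  1  1  2  2  3  3  2  2  3  0  0  1  1
So g(18) = 1.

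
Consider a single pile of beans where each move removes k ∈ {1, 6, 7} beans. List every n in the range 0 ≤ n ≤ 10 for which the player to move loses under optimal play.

0, 2, 4

Build the Grundy sequence with g(k) = mex{g(k−s) : s ∈ {1, 6, 7}, s ≤ k}:
g(0) = mex{} = 0
g(1) = mex{0} = 1
g(2) = mex{1} = 0
g(3) = mex{0} = 1
g(4) = mex{1} = 0
g(5) = mex{0} = 1
g(6) = mex{0,1} = 2
g(7) = mex{0,1,2} = 3
g(8) = mex{0,1,3} = 2
g(9) = mex{0,1,2} = 3
g(10) = mex{0,1,3} = 2
The P-positions (g = 0) in 0..10 are 0, 2, 4.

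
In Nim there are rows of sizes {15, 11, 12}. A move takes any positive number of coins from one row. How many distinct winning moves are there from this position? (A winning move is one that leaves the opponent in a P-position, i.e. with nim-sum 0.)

Bitwise XOR of the heap sizes:
  1111  (15)
  1011  (11)
  1100  (12)
  ----
  1000  (8)
The overall nim-sum is X = 8. A row of size p has a winning move iff p XOR X < p (reduce it to p XOR X).
  15: 15 XOR 8 = 7 < 15 — winning move (to 7).
  11: 11 XOR 8 = 3 < 11 — winning move (to 3).
  12: 12 XOR 8 = 4 < 12 — winning move (to 4).
That gives 3 winning moves.

3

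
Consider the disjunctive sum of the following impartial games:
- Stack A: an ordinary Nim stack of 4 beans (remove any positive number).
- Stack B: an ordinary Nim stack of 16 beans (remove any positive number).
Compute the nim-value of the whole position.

20

Stack A is a plain Nim stack of size 4, so its Grundy value is 4.
Stack B is a plain Nim stack of size 16, so its Grundy value is 16.
The value of a disjunctive sum is the nim-sum of the parts.
Combined value = 4 XOR 16 = 20.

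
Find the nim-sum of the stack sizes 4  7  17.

18

Nim-sum: 4 XOR 7 XOR 17 = 18.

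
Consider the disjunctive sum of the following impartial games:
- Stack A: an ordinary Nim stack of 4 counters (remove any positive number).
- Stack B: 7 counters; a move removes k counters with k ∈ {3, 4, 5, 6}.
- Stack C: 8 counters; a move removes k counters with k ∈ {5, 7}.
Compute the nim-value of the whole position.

Stack A is a plain Nim stack of size 4, so its Grundy value is 4.
For stack B, compute g(0), g(1), … with moves {3, 4, 5, 6}:
k:     0  1  2  3  4  5  6  7
g(k):  0  0  0  1  1  1  2  2
So g(7) = 2.
Grundy values for stack C (subtraction set {5, 7}):
k:     0  1  2  3  4  5  6  7  8
g(k):  0  0  0  0  0  1  1  1  1
So g(8) = 1.
By the Sprague-Grundy theorem, the Grundy value of a sum of independent games is the XOR of the component values.
Combined value = 4 XOR 2 XOR 1 = 7.

7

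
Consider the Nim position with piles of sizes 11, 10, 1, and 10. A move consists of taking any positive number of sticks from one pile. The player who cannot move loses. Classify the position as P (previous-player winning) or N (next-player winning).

Compute the nim-sum pairwise:
11 ^ 10 = 1
1 ^ 1 = 0
0 ^ 10 = 10
The nim-sum is 10 ≠ 0, so this is an N-position: the player to move can win.

N-position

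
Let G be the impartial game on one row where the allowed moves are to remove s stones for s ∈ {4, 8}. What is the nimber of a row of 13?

Grundy values for subtraction set {4, 8}:
g(0) = mex{} = 0
g(1) = mex{} = 0
g(2) = mex{} = 0
g(3) = mex{} = 0
g(4) = mex{0} = 1
g(5) = mex{0} = 1
g(6) = mex{0} = 1
g(7) = mex{0} = 1
g(8) = mex{0,1} = 2
g(9) = mex{0,1} = 2
g(10) = mex{0,1} = 2
g(11) = mex{0,1} = 2
g(12) = mex{1,2} = 0
g(13) = mex{1,2} = 0
So g(13) = 0.

0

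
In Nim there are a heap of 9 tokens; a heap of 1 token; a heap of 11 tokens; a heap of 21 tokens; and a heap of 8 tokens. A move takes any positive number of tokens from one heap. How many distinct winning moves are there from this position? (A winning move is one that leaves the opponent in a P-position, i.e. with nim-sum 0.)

1

Compute the nim-sum pairwise:
9 ^ 1 = 8
8 ^ 11 = 3
3 ^ 21 = 22
22 ^ 8 = 30
The overall nim-sum is X = 30. A heap of size p has a winning move iff p XOR X < p (reduce it to p XOR X).
  9: 9 XOR 30 = 23 ≥ 9 — no move.
  1: 1 XOR 30 = 31 ≥ 1 — no move.
  11: 11 XOR 30 = 21 ≥ 11 — no move.
  21: 21 XOR 30 = 11 < 21 — winning move (to 11).
  8: 8 XOR 30 = 22 ≥ 8 — no move.
That gives 1 winning move.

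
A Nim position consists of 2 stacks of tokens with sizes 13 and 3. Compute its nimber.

14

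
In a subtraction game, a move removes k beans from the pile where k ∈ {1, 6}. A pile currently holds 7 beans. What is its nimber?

0

Grundy values for subtraction set {1, 6}:
k:     0  1  2  3  4  5  6  7
g(k):  0  1  0  1  0  1  2  0
So g(7) = 0.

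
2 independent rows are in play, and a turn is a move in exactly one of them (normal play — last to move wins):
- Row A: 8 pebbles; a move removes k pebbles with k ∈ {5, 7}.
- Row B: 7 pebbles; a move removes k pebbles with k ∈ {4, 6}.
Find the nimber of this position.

0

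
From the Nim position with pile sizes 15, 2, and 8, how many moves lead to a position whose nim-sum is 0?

Write each in binary and XOR column by column:
  1111  (15)
  0010  (2)
  1000  (8)
  ----
  0101  (5)
The overall nim-sum is X = 5. A pile of size p has a winning move iff p XOR X < p (reduce it to p XOR X).
  15: 15 XOR 5 = 10 < 15 — winning move (to 10).
  2: 2 XOR 5 = 7 ≥ 2 — no move.
  8: 8 XOR 5 = 13 ≥ 8 — no move.
That gives 1 winning move.

1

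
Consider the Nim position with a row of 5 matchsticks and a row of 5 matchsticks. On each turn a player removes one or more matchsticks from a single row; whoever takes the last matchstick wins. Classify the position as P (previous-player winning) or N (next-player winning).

Compute the nim-sum pairwise:
5 XOR 5 = 0
The nim-sum is 0, so this is a P-position: the player to move is in a losing position under optimal play.

P-position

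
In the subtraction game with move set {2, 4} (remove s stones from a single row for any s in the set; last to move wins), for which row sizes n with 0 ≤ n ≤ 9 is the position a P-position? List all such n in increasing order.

Grundy values for subtraction set {2, 4}:
k:     0  1  2  3  4  5  6  7  8  9
g(k):  0  0  1  1  2  2  0  0  1  1
The P-positions (g = 0) in 0..9 are 0, 1, 6, 7.

0, 1, 6, 7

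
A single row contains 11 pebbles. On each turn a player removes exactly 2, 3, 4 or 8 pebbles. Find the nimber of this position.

2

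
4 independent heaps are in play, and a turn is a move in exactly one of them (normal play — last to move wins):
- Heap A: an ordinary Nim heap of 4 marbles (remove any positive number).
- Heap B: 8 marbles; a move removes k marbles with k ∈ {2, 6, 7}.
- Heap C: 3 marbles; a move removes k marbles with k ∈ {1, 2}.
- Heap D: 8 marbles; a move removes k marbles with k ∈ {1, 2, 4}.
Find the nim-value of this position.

Heap A is a plain Nim heap of size 4, so its Grundy value is 4.
Grundy values for heap B (subtraction set {2, 6, 7}):
g(0) = mex{} = 0
g(1) = mex{} = 0
g(2) = mex{0} = 1
g(3) = mex{0} = 1
g(4) = mex{1} = 0
g(5) = mex{1} = 0
g(6) = mex{0} = 1
g(7) = mex{0} = 1
g(8) = mex{0,1} = 2
So g(8) = 2.
Build the Grundy sequence for heap C with g(k) = mex{g(k−s) : s ∈ {1, 2}, s ≤ k}:
k:     0  1  2  3
g(k):  0  1  2  0
So g(3) = 0.
Grundy values for heap D (subtraction set {1, 2, 4}):
g(0) = mex{} = 0
g(1) = mex{0} = 1
g(2) = mex{0,1} = 2
g(3) = mex{1,2} = 0
g(4) = mex{0,2} = 1
g(5) = mex{0,1} = 2
g(6) = mex{1,2} = 0
g(7) = mex{0,2} = 1
g(8) = mex{0,1} = 2
So g(8) = 2.
By the Sprague-Grundy theorem, the Grundy value of a sum of independent games is the XOR of the component values.
Combined value = 4 XOR 2 XOR 0 XOR 2 = 4.

4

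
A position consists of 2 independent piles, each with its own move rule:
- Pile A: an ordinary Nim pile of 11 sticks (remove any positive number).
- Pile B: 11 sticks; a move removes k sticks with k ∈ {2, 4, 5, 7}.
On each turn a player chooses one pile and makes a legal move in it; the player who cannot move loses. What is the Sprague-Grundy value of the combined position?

Pile A is a plain Nim pile of size 11, so its Grundy value is 11.
For pile B, compute g(0), g(1), … with moves {2, 4, 5, 7}:
k:     0  1  2  3  4  5  6  7  8  9 10 11
g(k):  0  0  1  1  2  2  3  3  4  0  0  1
So g(11) = 1.
By the Sprague-Grundy theorem, the Grundy value of a sum of independent games is the XOR of the component values.
Combined value = 11 XOR 1 = 10.

10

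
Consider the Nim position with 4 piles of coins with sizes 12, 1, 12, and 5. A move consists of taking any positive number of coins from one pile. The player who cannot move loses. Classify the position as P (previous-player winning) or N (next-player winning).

Bitwise XOR of the heap sizes:
  1100  (12)
  0001  (1)
  1100  (12)
  0101  (5)
  ----
  0100  (4)
The nim-sum is 4 ≠ 0, so this is an N-position: the player to move can win.

N-position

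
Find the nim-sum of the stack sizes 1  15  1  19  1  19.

14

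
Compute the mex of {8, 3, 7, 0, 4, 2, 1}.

5

The values 0, 1, 2, 3, 4 are all present; 5 is the first non-negative integer missing from the set.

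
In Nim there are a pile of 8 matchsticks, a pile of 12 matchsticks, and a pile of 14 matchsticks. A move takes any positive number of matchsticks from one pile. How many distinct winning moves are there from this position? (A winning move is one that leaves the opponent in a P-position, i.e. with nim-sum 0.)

Write each in binary and XOR column by column:
  1000  (8)
  1100  (12)
  1110  (14)
  ----
  1010  (10)
The overall nim-sum is X = 10. A pile of size p has a winning move iff p XOR X < p (reduce it to p XOR X).
  8: 8 XOR 10 = 2 < 8 — winning move (to 2).
  12: 12 XOR 10 = 6 < 12 — winning move (to 6).
  14: 14 XOR 10 = 4 < 14 — winning move (to 4).
That gives 3 winning moves.

3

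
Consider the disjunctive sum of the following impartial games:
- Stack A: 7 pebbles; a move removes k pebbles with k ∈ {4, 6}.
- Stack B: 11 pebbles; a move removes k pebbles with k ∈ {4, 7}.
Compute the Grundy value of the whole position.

For stack A, compute g(0), g(1), … with moves {4, 6}:
k:     0  1  2  3  4  5  6  7
g(k):  0  0  0  0  1  1  1  1
So g(7) = 1.
Build the Grundy sequence for stack B with g(k) = mex{g(k−s) : s ∈ {4, 7}, s ≤ k}:
k:     0  1  2  3  4  5  6  7  8  9 10 11
g(k):  0  0  0  0  1  1  1  1  2  2  2  0
So g(11) = 0.
By the Sprague-Grundy theorem, the Grundy value of a sum of independent games is the XOR of the component values.
Combined value = 1 ⊕ 0 = 1.

1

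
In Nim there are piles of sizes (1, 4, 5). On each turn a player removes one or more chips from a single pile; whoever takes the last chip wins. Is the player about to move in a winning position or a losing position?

Losing position

Nim-sum: 1 ⊕ 4 ⊕ 5 = 0.
The nim-sum is 0, so this is a P-position: the player to move is in a losing position under optimal play.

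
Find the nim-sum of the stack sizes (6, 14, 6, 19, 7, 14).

20

Compute the nim-sum pairwise:
6 ^ 14 = 8
8 ^ 6 = 14
14 ^ 19 = 29
29 ^ 7 = 26
26 ^ 14 = 20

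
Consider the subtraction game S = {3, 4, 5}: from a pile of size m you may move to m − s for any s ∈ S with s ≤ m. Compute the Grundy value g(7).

2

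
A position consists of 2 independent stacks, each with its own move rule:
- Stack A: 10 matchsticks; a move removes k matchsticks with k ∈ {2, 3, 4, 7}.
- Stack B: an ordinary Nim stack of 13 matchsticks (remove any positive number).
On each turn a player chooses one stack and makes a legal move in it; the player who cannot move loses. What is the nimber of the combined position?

Build the Grundy sequence for stack A with g(k) = mex{g(k−s) : s ∈ {2, 3, 4, 7}, s ≤ k}:
g(0) = mex{} = 0
g(1) = mex{} = 0
g(2) = mex{0} = 1
g(3) = mex{0} = 1
g(4) = mex{0,1} = 2
g(5) = mex{0,1} = 2
g(6) = mex{1,2} = 0
g(7) = mex{0,1,2} = 3
g(8) = mex{0,2} = 1
g(9) = mex{0,1,2,3} = 4
g(10) = mex{0,1,3} = 2
So g(10) = 2.
Stack B is a plain Nim stack of size 13, so its Grundy value is 13.
The value of a disjunctive sum is the nim-sum of the parts.
Combined value = 2 ⊕ 13 = 15.

15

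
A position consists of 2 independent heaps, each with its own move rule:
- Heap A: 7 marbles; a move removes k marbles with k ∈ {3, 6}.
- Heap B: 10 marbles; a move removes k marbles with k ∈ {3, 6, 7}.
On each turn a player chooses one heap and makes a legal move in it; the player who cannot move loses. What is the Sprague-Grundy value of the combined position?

2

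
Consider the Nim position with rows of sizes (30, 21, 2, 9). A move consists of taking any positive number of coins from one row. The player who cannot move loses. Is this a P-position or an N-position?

Compute the nim-sum pairwise:
30 ⊕ 21 = 11
11 ⊕ 2 = 9
9 ⊕ 9 = 0
The nim-sum is 0, so this is a P-position: the player to move is in a losing position under optimal play.

P-position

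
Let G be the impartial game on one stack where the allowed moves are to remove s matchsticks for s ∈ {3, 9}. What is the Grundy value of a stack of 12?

0

Grundy values for subtraction set {3, 9}:
g(0) = mex{} = 0
g(1) = mex{} = 0
g(2) = mex{} = 0
g(3) = mex{0} = 1
g(4) = mex{0} = 1
g(5) = mex{0} = 1
g(6) = mex{1} = 0
g(7) = mex{1} = 0
g(8) = mex{1} = 0
g(9) = mex{0} = 1
g(10) = mex{0} = 1
g(11) = mex{0} = 1
g(12) = mex{1} = 0
So g(12) = 0.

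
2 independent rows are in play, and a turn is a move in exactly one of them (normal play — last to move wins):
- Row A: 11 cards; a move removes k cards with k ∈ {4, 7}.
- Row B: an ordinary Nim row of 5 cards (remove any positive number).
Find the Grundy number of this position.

5

Build the Grundy sequence for row A with g(k) = mex{g(k−s) : s ∈ {4, 7}, s ≤ k}:
g(0) = mex{} = 0
g(1) = mex{} = 0
g(2) = mex{} = 0
g(3) = mex{} = 0
g(4) = mex{0} = 1
g(5) = mex{0} = 1
g(6) = mex{0} = 1
g(7) = mex{0} = 1
g(8) = mex{0,1} = 2
g(9) = mex{0,1} = 2
g(10) = mex{0,1} = 2
g(11) = mex{1} = 0
So g(11) = 0.
Row B is a plain Nim row of size 5, so its Grundy value is 5.
By the Sprague-Grundy theorem, the Grundy value of a sum of independent games is the XOR of the component values.
Combined value = 0 XOR 5 = 5.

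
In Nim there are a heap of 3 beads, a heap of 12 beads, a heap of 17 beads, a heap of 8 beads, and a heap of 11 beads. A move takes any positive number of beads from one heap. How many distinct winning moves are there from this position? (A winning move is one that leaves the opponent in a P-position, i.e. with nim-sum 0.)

Compute the nim-sum pairwise:
3 XOR 12 = 15
15 XOR 17 = 30
30 XOR 8 = 22
22 XOR 11 = 29
The overall nim-sum is X = 29. A heap of size p has a winning move iff p XOR X < p (reduce it to p XOR X).
  3: 3 XOR 29 = 30 ≥ 3 — no move.
  12: 12 XOR 29 = 17 ≥ 12 — no move.
  17: 17 XOR 29 = 12 < 17 — winning move (to 12).
  8: 8 XOR 29 = 21 ≥ 8 — no move.
  11: 11 XOR 29 = 22 ≥ 11 — no move.
That gives 1 winning move.

1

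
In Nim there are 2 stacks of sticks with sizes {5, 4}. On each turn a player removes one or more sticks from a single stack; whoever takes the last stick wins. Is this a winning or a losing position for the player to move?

Winning position

Nim-sum: 5 XOR 4 = 1.
The nim-sum is 1 ≠ 0, so this is an N-position: the player to move can win.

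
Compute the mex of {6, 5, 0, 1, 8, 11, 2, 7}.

The values 0, 1, 2 are all present; 3 is the first non-negative integer missing from the set.

3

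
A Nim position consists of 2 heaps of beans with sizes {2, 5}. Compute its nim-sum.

7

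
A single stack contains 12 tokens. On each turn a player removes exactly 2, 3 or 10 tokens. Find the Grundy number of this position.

Build the Grundy sequence with g(k) = mex{g(k−s) : s ∈ {2, 3, 10}, s ≤ k}:
k:     0  1  2  3  4  5  6  7  8  9 10 11 12
g(k):  0  0  1  1  2  0  0  1  1  2  2  3  0
So g(12) = 0.

0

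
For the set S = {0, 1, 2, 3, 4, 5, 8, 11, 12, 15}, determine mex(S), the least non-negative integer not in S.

The values 0, 1, 2, 3, 4, 5 are all present; 6 is the first non-negative integer missing from the set.

6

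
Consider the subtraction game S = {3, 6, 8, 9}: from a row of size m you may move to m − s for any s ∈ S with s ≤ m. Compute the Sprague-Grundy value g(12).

Build the Grundy sequence with g(k) = mex{g(k−s) : s ∈ {3, 6, 8, 9}, s ≤ k}:
k:     0  1  2  3  4  5  6  7  8  9 10 11 12
g(k):  0  0  0  1  1  1  2  2  2  3  3  3  0
So g(12) = 0.

0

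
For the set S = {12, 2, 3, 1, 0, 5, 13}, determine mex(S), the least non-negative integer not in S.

The values 0, 1, 2, 3 are all present; 4 is the first non-negative integer missing from the set.

4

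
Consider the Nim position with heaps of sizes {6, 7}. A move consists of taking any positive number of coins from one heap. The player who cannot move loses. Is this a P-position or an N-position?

N-position

Nim-sum: 6 ^ 7 = 1.
The nim-sum is 1 ≠ 0, so this is an N-position: the player to move can win.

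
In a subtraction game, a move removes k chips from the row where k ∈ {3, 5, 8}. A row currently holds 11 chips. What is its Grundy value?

0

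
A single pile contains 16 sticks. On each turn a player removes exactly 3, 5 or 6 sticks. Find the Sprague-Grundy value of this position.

2

Grundy values for subtraction set {3, 5, 6}:
k:     0  1  2  3  4  5  6  7  8  9 10 11 12 13 14 15 16
g(k):  0  0  0  1  1  1  2  2  2  0  0  0  1  1  1  2  2
So g(16) = 2.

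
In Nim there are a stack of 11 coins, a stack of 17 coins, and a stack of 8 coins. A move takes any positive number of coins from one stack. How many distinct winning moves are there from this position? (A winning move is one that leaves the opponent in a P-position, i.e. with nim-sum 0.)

1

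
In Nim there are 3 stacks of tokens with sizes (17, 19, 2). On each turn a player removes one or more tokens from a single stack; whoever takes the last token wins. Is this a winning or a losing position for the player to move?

Compute the nim-sum pairwise:
17 ^ 19 = 2
2 ^ 2 = 0
The nim-sum is 0, so this is a P-position: the player to move is in a losing position under optimal play.

Losing position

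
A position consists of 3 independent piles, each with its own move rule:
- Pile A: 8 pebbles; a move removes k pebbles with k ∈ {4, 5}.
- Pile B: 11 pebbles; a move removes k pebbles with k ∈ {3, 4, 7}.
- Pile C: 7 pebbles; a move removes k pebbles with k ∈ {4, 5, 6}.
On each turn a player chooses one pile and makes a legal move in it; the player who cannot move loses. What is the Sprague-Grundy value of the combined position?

3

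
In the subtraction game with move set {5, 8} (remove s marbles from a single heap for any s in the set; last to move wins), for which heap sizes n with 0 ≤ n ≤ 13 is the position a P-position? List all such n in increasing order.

Compute g(0), g(1), … for moves {5, 8}:
g(0) = mex{} = 0
g(1) = mex{} = 0
g(2) = mex{} = 0
g(3) = mex{} = 0
g(4) = mex{} = 0
g(5) = mex{0} = 1
g(6) = mex{0} = 1
g(7) = mex{0} = 1
g(8) = mex{0} = 1
g(9) = mex{0} = 1
g(10) = mex{0,1} = 2
g(11) = mex{0,1} = 2
g(12) = mex{0,1} = 2
g(13) = mex{1} = 0
The P-positions (g = 0) in 0..13 are 0, 1, 2, 3, 4, 13.

0, 1, 2, 3, 4, 13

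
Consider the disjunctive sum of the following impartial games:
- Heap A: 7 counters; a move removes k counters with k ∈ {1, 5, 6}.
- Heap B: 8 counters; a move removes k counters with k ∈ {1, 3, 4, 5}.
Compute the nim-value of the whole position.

3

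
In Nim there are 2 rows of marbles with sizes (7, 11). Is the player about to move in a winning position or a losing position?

Winning position

Write each in binary and XOR column by column:
  0111  (7)
  1011  (11)
  ----
  1100  (12)
The nim-sum is 12 ≠ 0, so this is an N-position: the player to move can win.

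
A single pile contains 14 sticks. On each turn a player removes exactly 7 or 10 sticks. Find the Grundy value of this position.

2

Grundy values for subtraction set {7, 10}:
g(0) = mex{} = 0
g(1) = mex{} = 0
g(2) = mex{} = 0
g(3) = mex{} = 0
g(4) = mex{} = 0
g(5) = mex{} = 0
g(6) = mex{} = 0
g(7) = mex{0} = 1
g(8) = mex{0} = 1
g(9) = mex{0} = 1
g(10) = mex{0} = 1
g(11) = mex{0} = 1
g(12) = mex{0} = 1
g(13) = mex{0} = 1
g(14) = mex{0,1} = 2
So g(14) = 2.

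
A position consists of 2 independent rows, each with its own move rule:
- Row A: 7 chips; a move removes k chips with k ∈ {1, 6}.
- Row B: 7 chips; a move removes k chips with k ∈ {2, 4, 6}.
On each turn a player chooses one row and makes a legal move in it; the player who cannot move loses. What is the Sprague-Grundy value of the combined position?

3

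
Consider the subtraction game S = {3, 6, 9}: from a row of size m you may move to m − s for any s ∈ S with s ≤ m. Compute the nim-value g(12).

0

Compute g(0), g(1), … for moves {3, 6, 9}:
k:     0  1  2  3  4  5  6  7  8  9 10 11 12
g(k):  0  0  0  1  1  1  2  2  2  3  3  3  0
So g(12) = 0.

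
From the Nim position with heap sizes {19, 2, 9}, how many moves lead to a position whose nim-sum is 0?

Compute the nim-sum pairwise:
19 ⊕ 2 = 17
17 ⊕ 9 = 24
The overall nim-sum is X = 24. A heap of size p has a winning move iff p XOR X < p (reduce it to p XOR X).
  19: 19 XOR 24 = 11 < 19 — winning move (to 11).
  2: 2 XOR 24 = 26 ≥ 2 — no move.
  9: 9 XOR 24 = 17 ≥ 9 — no move.
That gives 1 winning move.

1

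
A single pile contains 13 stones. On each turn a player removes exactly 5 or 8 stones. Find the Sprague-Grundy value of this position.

Grundy values for subtraction set {5, 8}:
g(0) = mex{} = 0
g(1) = mex{} = 0
g(2) = mex{} = 0
g(3) = mex{} = 0
g(4) = mex{} = 0
g(5) = mex{0} = 1
g(6) = mex{0} = 1
g(7) = mex{0} = 1
g(8) = mex{0} = 1
g(9) = mex{0} = 1
g(10) = mex{0,1} = 2
g(11) = mex{0,1} = 2
g(12) = mex{0,1} = 2
g(13) = mex{1} = 0
So g(13) = 0.

0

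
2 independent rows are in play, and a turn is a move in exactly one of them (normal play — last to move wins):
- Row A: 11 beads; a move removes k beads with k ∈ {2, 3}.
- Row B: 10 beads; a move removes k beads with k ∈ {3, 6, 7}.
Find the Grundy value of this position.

0

Build the Grundy sequence for row A with g(k) = mex{g(k−s) : s ∈ {2, 3}, s ≤ k}:
k:     0  1  2  3  4  5  6  7  8  9 10 11
g(k):  0  0  1  1  2  0  0  1  1  2  0  0
So g(11) = 0.
Grundy values for row B (subtraction set {3, 6, 7}):
k:     0  1  2  3  4  5  6  7  8  9 10
g(k):  0  0  0  1  1  1  2  2  2  3  0
So g(10) = 0.
The value of a disjunctive sum is the nim-sum of the parts.
Combined value = 0 ⊕ 0 = 0.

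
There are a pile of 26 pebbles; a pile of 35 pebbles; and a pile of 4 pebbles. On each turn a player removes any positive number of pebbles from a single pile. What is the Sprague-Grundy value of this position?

61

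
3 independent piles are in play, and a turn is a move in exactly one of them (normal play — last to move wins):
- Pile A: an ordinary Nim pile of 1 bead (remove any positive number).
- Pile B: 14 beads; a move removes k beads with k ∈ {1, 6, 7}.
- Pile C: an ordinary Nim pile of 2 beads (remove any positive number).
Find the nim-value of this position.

Pile A is a plain Nim pile of size 1, so its Grundy value is 1.
For pile B, compute g(0), g(1), … with moves {1, 6, 7}:
k:     0  1  2  3  4  5  6  7  8  9 10 11 12 13 14
g(k):  0  1  0  1  0  1  2  3  2  3  2  3  0  1  0
So g(14) = 0.
Pile C is a plain Nim pile of size 2, so its Grundy value is 2.
By the Sprague-Grundy theorem, the Grundy value of a sum of independent games is the XOR of the component values.
Combined value = 1 ⊕ 0 ⊕ 2 = 3.

3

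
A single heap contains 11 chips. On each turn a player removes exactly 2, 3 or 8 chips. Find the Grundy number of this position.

Grundy values for subtraction set {2, 3, 8}:
k:     0  1  2  3  4  5  6  7  8  9 10 11
g(k):  0  0  1  1  2  0  0  1  1  2  0  0
So g(11) = 0.

0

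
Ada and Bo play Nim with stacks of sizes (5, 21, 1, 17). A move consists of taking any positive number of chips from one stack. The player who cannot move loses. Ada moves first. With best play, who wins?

Bo wins

Write each in binary and XOR column by column:
  00101  (5)
  10101  (21)
  00001  (1)
  10001  (17)
  -----
  00000  (0)
The nim-sum is 0, so this is a P-position: the player to move is in a losing position under optimal play; Ada is about to move from it and so loses — Bo wins.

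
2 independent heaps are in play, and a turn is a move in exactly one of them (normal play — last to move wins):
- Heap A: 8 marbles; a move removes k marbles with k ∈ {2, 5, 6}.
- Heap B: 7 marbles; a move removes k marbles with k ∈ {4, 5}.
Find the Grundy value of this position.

Grundy values for heap A (subtraction set {2, 5, 6}):
g(0) = mex{} = 0
g(1) = mex{} = 0
g(2) = mex{0} = 1
g(3) = mex{0} = 1
g(4) = mex{1} = 0
g(5) = mex{0,1} = 2
g(6) = mex{0} = 1
g(7) = mex{0,1,2} = 3
g(8) = mex{1} = 0
So g(8) = 0.
For heap B, compute g(0), g(1), … with moves {4, 5}:
k:     0  1  2  3  4  5  6  7
g(k):  0  0  0  0  1  1  1  1
So g(7) = 1.
The value of a disjunctive sum is the nim-sum of the parts.
Combined value = 0 ⊕ 1 = 1.

1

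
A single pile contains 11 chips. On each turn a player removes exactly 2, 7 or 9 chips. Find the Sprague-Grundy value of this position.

Build the Grundy sequence with g(k) = mex{g(k−s) : s ∈ {2, 7, 9}, s ≤ k}:
g(0) = mex{} = 0
g(1) = mex{} = 0
g(2) = mex{0} = 1
g(3) = mex{0} = 1
g(4) = mex{1} = 0
g(5) = mex{1} = 0
g(6) = mex{0} = 1
g(7) = mex{0} = 1
g(8) = mex{0,1} = 2
g(9) = mex{0,1} = 2
g(10) = mex{0,1,2} = 3
g(11) = mex{0,1,2} = 3
So g(11) = 3.

3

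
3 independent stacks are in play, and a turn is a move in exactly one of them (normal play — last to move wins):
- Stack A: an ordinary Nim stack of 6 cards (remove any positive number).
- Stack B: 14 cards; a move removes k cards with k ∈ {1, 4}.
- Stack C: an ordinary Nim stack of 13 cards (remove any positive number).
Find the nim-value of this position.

Stack A is a plain Nim stack of size 6, so its Grundy value is 6.
Build the Grundy sequence for stack B with g(k) = mex{g(k−s) : s ∈ {1, 4}, s ≤ k}:
k:     0  1  2  3  4  5  6  7  8  9 10 11 12 13 14
g(k):  0  1  0  1  2  0  1  0  1  2  0  1  0  1  2
So g(14) = 2.
Stack C is a plain Nim stack of size 13, so its Grundy value is 13.
The value of a disjunctive sum is the nim-sum of the parts.
Combined value = 6 ⊕ 2 ⊕ 13 = 9.

9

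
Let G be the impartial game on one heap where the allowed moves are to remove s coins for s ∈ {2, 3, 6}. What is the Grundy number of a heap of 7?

1

Compute g(0), g(1), … for moves {2, 3, 6}:
k:     0  1  2  3  4  5  6  7
g(k):  0  0  1  1  2  0  3  1
So g(7) = 1.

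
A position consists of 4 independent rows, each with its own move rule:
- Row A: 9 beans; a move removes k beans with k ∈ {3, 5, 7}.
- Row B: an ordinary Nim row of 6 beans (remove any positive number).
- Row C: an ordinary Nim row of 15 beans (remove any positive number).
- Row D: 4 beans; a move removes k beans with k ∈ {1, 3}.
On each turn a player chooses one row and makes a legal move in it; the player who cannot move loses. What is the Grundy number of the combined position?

10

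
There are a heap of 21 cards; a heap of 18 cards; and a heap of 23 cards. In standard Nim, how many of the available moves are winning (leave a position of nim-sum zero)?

3

In binary:
  10101  (21)
  10010  (18)
  10111  (23)
  -----
  10000  (16)
The overall nim-sum is X = 16. A heap of size p has a winning move iff p XOR X < p (reduce it to p XOR X).
  21: 21 XOR 16 = 5 < 21 — winning move (to 5).
  18: 18 XOR 16 = 2 < 18 — winning move (to 2).
  23: 23 XOR 16 = 7 < 23 — winning move (to 7).
That gives 3 winning moves.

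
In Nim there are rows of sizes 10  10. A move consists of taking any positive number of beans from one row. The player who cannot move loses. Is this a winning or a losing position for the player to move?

Losing position

Bitwise XOR of the heap sizes:
  1010  (10)
  1010  (10)
  ----
  0000  (0)
The nim-sum is 0, so this is a P-position: the player to move is in a losing position under optimal play.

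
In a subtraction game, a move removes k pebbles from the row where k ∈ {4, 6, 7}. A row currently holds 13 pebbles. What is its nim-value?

Build the Grundy sequence with g(k) = mex{g(k−s) : s ∈ {4, 6, 7}, s ≤ k}:
g(0) = mex{} = 0
g(1) = mex{} = 0
g(2) = mex{} = 0
g(3) = mex{} = 0
g(4) = mex{0} = 1
g(5) = mex{0} = 1
g(6) = mex{0} = 1
g(7) = mex{0} = 1
g(8) = mex{0,1} = 2
g(9) = mex{0,1} = 2
g(10) = mex{0,1} = 2
g(11) = mex{1} = 0
g(12) = mex{1,2} = 0
g(13) = mex{1,2} = 0
So g(13) = 0.

0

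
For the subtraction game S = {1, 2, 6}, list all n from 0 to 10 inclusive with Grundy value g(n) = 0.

Grundy values for subtraction set {1, 2, 6}:
k:     0  1  2  3  4  5  6  7  8  9 10
g(k):  0  1  2  0  1  2  3  0  1  2  0
The P-positions (g = 0) in 0..10 are 0, 3, 7, 10.

0, 3, 7, 10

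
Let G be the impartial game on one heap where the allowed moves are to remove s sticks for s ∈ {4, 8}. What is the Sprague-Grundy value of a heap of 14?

Grundy values for subtraction set {4, 8}:
g(0) = mex{} = 0
g(1) = mex{} = 0
g(2) = mex{} = 0
g(3) = mex{} = 0
g(4) = mex{0} = 1
g(5) = mex{0} = 1
g(6) = mex{0} = 1
g(7) = mex{0} = 1
g(8) = mex{0,1} = 2
g(9) = mex{0,1} = 2
g(10) = mex{0,1} = 2
g(11) = mex{0,1} = 2
g(12) = mex{1,2} = 0
g(13) = mex{1,2} = 0
g(14) = mex{1,2} = 0
So g(14) = 0.

0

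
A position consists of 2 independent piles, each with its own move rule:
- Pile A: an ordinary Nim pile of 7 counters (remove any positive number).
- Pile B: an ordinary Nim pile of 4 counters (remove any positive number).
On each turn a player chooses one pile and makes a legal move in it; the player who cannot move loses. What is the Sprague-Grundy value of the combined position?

3

Pile A is a plain Nim pile of size 7, so its Grundy value is 7.
Pile B is a plain Nim pile of size 4, so its Grundy value is 4.
By the Sprague-Grundy theorem, the Grundy value of a sum of independent games is the XOR of the component values.
Combined value = 7 ⊕ 4 = 3.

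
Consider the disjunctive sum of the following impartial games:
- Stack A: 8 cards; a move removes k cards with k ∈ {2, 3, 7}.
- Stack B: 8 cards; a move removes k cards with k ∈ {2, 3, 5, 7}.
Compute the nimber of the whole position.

5

Grundy values for stack A (subtraction set {2, 3, 7}):
k:     0  1  2  3  4  5  6  7  8
g(k):  0  0  1  1  2  0  0  1  1
So g(8) = 1.
For stack B, compute g(0), g(1), … with moves {2, 3, 5, 7}:
k:     0  1  2  3  4  5  6  7  8
g(k):  0  0  1  1  2  2  3  3  4
So g(8) = 4.
By the Sprague-Grundy theorem, the Grundy value of a sum of independent games is the XOR of the component values.
Combined value = 1 XOR 4 = 5.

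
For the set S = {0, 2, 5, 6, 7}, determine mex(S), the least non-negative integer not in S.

0 is in the set but 1 is not, so the mex is 1.

1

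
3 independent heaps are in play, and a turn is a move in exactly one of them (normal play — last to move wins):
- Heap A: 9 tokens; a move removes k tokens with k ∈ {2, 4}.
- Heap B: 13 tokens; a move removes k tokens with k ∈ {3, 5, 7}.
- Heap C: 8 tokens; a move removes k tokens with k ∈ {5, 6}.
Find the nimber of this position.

1

Build the Grundy sequence for heap A with g(k) = mex{g(k−s) : s ∈ {2, 4}, s ≤ k}:
k:     0  1  2  3  4  5  6  7  8  9
g(k):  0  0  1  1  2  2  0  0  1  1
So g(9) = 1.
Grundy values for heap B (subtraction set {3, 5, 7}):
k:     0  1  2  3  4  5  6  7  8  9 10 11 12 13
g(k):  0  0  0  1  1  1  2  2  2  3  0  0  0  1
So g(13) = 1.
For heap C, compute g(0), g(1), … with moves {5, 6}:
g(0) = mex{} = 0
g(1) = mex{} = 0
g(2) = mex{} = 0
g(3) = mex{} = 0
g(4) = mex{} = 0
g(5) = mex{0} = 1
g(6) = mex{0} = 1
g(7) = mex{0} = 1
g(8) = mex{0} = 1
So g(8) = 1.
The value of a disjunctive sum is the nim-sum of the parts.
Combined value = 1 ⊕ 1 ⊕ 1 = 1.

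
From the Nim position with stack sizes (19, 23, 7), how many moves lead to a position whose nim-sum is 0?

Nim-sum: 19 ⊕ 23 ⊕ 7 = 3.
The overall nim-sum is X = 3. A stack of size p has a winning move iff p XOR X < p (reduce it to p XOR X).
  19: 19 XOR 3 = 16 < 19 — winning move (to 16).
  23: 23 XOR 3 = 20 < 23 — winning move (to 20).
  7: 7 XOR 3 = 4 < 7 — winning move (to 4).
That gives 3 winning moves.

3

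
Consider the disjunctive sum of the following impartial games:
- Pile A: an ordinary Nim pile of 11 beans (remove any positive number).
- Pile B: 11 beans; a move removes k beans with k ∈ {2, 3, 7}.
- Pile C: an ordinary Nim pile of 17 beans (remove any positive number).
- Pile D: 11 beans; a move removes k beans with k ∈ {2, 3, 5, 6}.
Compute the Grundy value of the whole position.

Pile A is a plain Nim pile of size 11, so its Grundy value is 11.
For pile B, compute g(0), g(1), … with moves {2, 3, 7}:
g(0) = mex{} = 0
g(1) = mex{} = 0
g(2) = mex{0} = 1
g(3) = mex{0} = 1
g(4) = mex{0,1} = 2
g(5) = mex{1} = 0
g(6) = mex{1,2} = 0
g(7) = mex{0,2} = 1
g(8) = mex{0} = 1
g(9) = mex{0,1} = 2
g(10) = mex{1} = 0
g(11) = mex{1,2} = 0
So g(11) = 0.
Pile C is a plain Nim pile of size 17, so its Grundy value is 17.
Grundy values for pile D (subtraction set {2, 3, 5, 6}):
g(0) = mex{} = 0
g(1) = mex{} = 0
g(2) = mex{0} = 1
g(3) = mex{0} = 1
g(4) = mex{0,1} = 2
g(5) = mex{0,1} = 2
g(6) = mex{0,1,2} = 3
g(7) = mex{0,1,2} = 3
g(8) = mex{1,2,3} = 0
g(9) = mex{1,2,3} = 0
g(10) = mex{0,2,3} = 1
g(11) = mex{0,2,3} = 1
So g(11) = 1.
By the Sprague-Grundy theorem, the Grundy value of a sum of independent games is the XOR of the component values.
Combined value = 11 ⊕ 0 ⊕ 17 ⊕ 1 = 27.

27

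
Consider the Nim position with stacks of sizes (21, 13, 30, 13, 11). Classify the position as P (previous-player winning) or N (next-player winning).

P-position

Compute the nim-sum pairwise:
21 ^ 13 = 24
24 ^ 30 = 6
6 ^ 13 = 11
11 ^ 11 = 0
The nim-sum is 0, so this is a P-position: the player to move is in a losing position under optimal play.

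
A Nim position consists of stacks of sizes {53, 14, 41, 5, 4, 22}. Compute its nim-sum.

5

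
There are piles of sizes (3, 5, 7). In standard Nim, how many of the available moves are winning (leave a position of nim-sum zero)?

Bitwise XOR of the heap sizes:
  011  (3)
  101  (5)
  111  (7)
  ---
  001  (1)
The overall nim-sum is X = 1. A pile of size p has a winning move iff p XOR X < p (reduce it to p XOR X).
  3: 3 XOR 1 = 2 < 3 — winning move (to 2).
  5: 5 XOR 1 = 4 < 5 — winning move (to 4).
  7: 7 XOR 1 = 6 < 7 — winning move (to 6).
That gives 3 winning moves.

3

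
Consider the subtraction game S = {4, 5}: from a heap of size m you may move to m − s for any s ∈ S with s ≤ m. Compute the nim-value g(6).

Compute g(0), g(1), … for moves {4, 5}:
g(0) = mex{} = 0
g(1) = mex{} = 0
g(2) = mex{} = 0
g(3) = mex{} = 0
g(4) = mex{0} = 1
g(5) = mex{0} = 1
g(6) = mex{0} = 1
So g(6) = 1.

1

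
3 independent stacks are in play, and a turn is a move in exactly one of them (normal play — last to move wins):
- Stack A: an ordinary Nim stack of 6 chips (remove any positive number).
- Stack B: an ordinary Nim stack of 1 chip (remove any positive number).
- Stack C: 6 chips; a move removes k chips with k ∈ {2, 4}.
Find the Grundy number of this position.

7

Stack A is a plain Nim stack of size 6, so its Grundy value is 6.
Stack B is a plain Nim stack of size 1, so its Grundy value is 1.
Grundy values for stack C (subtraction set {2, 4}):
g(0) = mex{} = 0
g(1) = mex{} = 0
g(2) = mex{0} = 1
g(3) = mex{0} = 1
g(4) = mex{0,1} = 2
g(5) = mex{0,1} = 2
g(6) = mex{1,2} = 0
So g(6) = 0.
The value of a disjunctive sum is the nim-sum of the parts.
Combined value = 6 ⊕ 1 ⊕ 0 = 7.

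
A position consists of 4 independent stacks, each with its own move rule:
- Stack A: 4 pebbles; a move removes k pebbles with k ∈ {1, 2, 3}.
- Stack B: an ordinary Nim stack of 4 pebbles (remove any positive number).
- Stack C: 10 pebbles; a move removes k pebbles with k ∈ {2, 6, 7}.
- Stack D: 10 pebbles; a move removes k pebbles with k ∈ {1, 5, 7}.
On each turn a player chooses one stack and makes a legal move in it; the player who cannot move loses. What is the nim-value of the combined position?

7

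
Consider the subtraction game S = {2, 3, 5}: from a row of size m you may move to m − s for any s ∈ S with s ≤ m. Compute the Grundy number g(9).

Compute g(0), g(1), … for moves {2, 3, 5}:
g(0) = mex{} = 0
g(1) = mex{} = 0
g(2) = mex{0} = 1
g(3) = mex{0} = 1
g(4) = mex{0,1} = 2
g(5) = mex{0,1} = 2
g(6) = mex{0,1,2} = 3
g(7) = mex{1,2} = 0
g(8) = mex{1,2,3} = 0
g(9) = mex{0,2,3} = 1
So g(9) = 1.

1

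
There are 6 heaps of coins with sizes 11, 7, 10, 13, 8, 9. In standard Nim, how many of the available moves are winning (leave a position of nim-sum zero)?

Compute the nim-sum pairwise:
11 XOR 7 = 12
12 XOR 10 = 6
6 XOR 13 = 11
11 XOR 8 = 3
3 XOR 9 = 10
The overall nim-sum is X = 10. A heap of size p has a winning move iff p XOR X < p (reduce it to p XOR X).
  11: 11 XOR 10 = 1 < 11 — winning move (to 1).
  7: 7 XOR 10 = 13 ≥ 7 — no move.
  10: 10 XOR 10 = 0 < 10 — winning move (to 0).
  13: 13 XOR 10 = 7 < 13 — winning move (to 7).
  8: 8 XOR 10 = 2 < 8 — winning move (to 2).
  9: 9 XOR 10 = 3 < 9 — winning move (to 3).
That gives 5 winning moves.

5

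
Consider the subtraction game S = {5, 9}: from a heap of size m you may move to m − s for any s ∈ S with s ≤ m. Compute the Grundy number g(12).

Compute g(0), g(1), … for moves {5, 9}:
k:     0  1  2  3  4  5  6  7  8  9 10 11 12
g(k):  0  0  0  0  0  1  1  1  1  1  2  2  2
So g(12) = 2.

2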